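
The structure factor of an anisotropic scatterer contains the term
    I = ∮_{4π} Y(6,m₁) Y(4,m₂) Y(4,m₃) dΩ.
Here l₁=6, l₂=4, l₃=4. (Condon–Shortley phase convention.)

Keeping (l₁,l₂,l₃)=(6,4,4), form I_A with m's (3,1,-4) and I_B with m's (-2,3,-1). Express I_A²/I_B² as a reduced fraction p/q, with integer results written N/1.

8/9

Same 6,4,4: normalisation and zero-m 3j drop out of the ratio.
A: Δ: 6! 6! 2! / 15! → 1/1261260; sum: t=3:−1/51840 = -1/51840; 3j²(6 4 4; 3 1 -4) = Δ·Π!·Σ² = 8/429  (sign -1)
B: Δ: 6! 6! 2! / 15! → 1/1261260; sum: t=5:−1/8640 t=6:+1/34560 = -1/11520; 3j²(6 4 4; -2 3 -1) = Δ·Π!·Σ² = 3/143  (sign +1)
I_A²/I_B² = (8/429)/(3/143) = 8/9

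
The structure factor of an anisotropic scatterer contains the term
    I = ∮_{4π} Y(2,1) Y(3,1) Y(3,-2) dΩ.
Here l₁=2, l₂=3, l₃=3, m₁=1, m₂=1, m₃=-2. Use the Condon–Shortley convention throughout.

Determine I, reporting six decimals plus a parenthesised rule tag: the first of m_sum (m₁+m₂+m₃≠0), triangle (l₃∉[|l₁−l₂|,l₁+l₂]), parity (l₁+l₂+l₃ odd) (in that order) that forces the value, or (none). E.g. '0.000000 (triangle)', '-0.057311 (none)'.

0.162868 (none)

Checks pass: Σm=0; 8 even; l₃=3∈[1,5].
(2·2+1)(2·3+1)(2·3+1) = 245
Δ: 2! 2! 4! / 9! → 1/3780
sum: t=0:+1/24 t=1:−1/4 t=2:+1/24 = -1/6
3j²(2 3 3; 0 0 0) = Δ·Π!·Σ² = 4/105  (sign +1)
sum: t=0:+1/48 t=1:−1/12 = -1/16
3j²(2 3 3; 1 1 -2) = Δ·Π!·Σ² = 1/28  (sign +1)
combine: 4πI² = 245·4/105·1/28 = 1/3
take √, sign +1: I = 0.16286750
No selection rule forces the value: the integral is nonzero (none).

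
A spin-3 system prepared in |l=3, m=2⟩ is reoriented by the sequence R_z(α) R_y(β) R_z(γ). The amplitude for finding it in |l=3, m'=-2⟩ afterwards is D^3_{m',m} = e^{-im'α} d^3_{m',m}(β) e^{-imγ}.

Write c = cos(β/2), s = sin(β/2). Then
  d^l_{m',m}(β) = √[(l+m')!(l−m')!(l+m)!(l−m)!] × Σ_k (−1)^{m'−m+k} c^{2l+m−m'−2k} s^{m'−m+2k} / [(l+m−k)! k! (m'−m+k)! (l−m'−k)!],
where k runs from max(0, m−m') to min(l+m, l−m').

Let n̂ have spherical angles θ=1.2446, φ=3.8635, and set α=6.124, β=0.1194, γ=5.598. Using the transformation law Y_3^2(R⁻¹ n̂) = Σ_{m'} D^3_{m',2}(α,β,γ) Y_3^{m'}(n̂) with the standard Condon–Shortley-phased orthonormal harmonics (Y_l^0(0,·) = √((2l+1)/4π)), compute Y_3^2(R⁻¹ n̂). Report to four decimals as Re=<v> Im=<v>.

Need the full column D^3_{m',2} for m'=−3..3 at α=6.1240, β=0.1194, γ=5.5980.
cos(β/2)=0.998218, sin(β/2)=0.059665
d^3_{-3,2}: single k=5 term ⇒ +0.000002;  D = +0.000001+0.000001i
d^3_{-2,2}: k∈[4..5] ⇒ +0.000063 -0.000000 = +0.000063;  D = +0.000031+0.000055i
d^3_{-1,2}: k∈[3..4] ⇒ +0.001336 -0.000002 = +0.001334;  D = +0.000469+0.001248i
d^3_{0,2}: k∈[2..3] ⇒ +0.019360 -0.000069 = +0.019290;  D = +0.003840+0.018904i
d^3_{1,2}: k∈[1..2] ⇒ +0.187001 -0.001336 = +0.185665;  D = +0.007655+0.185507i
d^3_{2,2}: k∈[0..1] ⇒ +0.989358 -0.017673 = +0.971686;  D = -0.114340+0.964935i
d^3_{3,2}: single k=0 term ⇒ -0.144850;  D = +0.039631-0.139324i
Y_3^{m'}(θ=1.2446,φ=3.8635) and Σ D·Y over m':
  (+0.0000+0.0000i)·(+0.1988+0.2937i)  (+0.0000+0.0001i)·(+0.0372-0.2915i)  (+0.0005+0.0012i)·(+0.1118-0.0984i)  (+0.0038+0.0189i)·(-0.2973+0.0000i)  (+0.0077+0.1855i)·(-0.1118-0.0984i)  (-0.1143+0.9649i)·(+0.0372+0.2915i)  (+0.0396-0.1393i)·(-0.1988+0.2937i)
Y_3^2(R⁻¹ n̂) = -0.236029+0.014884i

Re=-0.2360 Im=0.0149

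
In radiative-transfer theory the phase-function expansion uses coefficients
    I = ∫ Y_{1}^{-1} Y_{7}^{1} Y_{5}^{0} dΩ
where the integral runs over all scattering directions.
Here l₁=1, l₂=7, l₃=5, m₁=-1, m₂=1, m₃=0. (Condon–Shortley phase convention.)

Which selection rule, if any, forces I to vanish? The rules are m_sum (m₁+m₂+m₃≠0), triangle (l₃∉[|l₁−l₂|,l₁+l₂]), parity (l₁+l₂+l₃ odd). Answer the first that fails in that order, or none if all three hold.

triangle

azimuthal sum: -1 + 1 + 0 = 0  ✓
l₃ must lie in [6,8]; have l₃=5  ✗
L = 1 + 7 + 5 = 13 (odd)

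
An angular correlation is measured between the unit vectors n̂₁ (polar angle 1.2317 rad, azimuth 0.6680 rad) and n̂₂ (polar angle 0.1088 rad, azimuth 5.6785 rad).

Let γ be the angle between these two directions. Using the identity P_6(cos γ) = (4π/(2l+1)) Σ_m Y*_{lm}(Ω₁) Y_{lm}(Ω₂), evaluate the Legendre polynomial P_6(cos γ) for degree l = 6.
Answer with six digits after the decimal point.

0.239924

Expand P_6 via completeness: Σ_{m} conj(Y_{6,m}) at Ω₁ times Y_{6,m} at Ω₂ —
  m=-6: Y*=(-0.220056, -0.258944)  Y=(-0.000001, -0.000000)  product (0.000000, 0.000000)
  m=-5: Y*=(-0.407064, -0.081841)  Y=(-0.000025, 0.000003)  product (0.000010, 0.000001)
  m=-4: Y*=(-0.054635, 0.027725)  Y=(-0.000367, 0.000324)  product (0.000011, -0.000028)
  m=-3: Y*=(0.136009, -0.294072)  Y=(-0.001572, 0.006333)  product (0.001649, 0.001323)
  m=-2: Y*=(-0.039599, -0.165540)  Y=(0.020965, 0.055457)  product (0.008350, -0.005667)
  m=-1: Y*=(0.211499, 0.166873)  Y=(0.277316, 0.191636)  product (0.026673, 0.086807)
  m=+0: Y*=(0.195434, -0.000000)  Y=(0.894502, 0.000000)  product (0.174816, 0.000000)
  m=+1: Y*=(-0.211499, 0.166873)  Y=(-0.277316, 0.191636)  product (0.026673, -0.086807)
  m=+2: Y*=(-0.039599, 0.165540)  Y=(0.020965, -0.055457)  product (0.008350, 0.005667)
  m=+3: Y*=(-0.136009, -0.294072)  Y=(0.001572, 0.006333)  product (0.001649, -0.001323)
  m=+4: Y*=(-0.054635, -0.027725)  Y=(-0.000367, -0.000324)  product (0.000011, 0.000028)
  m=+5: Y*=(0.407064, -0.081841)  Y=(0.000025, 0.000003)  product (0.000010, -0.000001)
  m=+6: Y*=(-0.220056, 0.258944)  Y=(-0.000001, 0.000000)  product (0.000000, -0.000000)
Σ over m = (0.248203, 0.000000); ×(4π/13) → (0.239924, 0.000000). Real part: 0.239924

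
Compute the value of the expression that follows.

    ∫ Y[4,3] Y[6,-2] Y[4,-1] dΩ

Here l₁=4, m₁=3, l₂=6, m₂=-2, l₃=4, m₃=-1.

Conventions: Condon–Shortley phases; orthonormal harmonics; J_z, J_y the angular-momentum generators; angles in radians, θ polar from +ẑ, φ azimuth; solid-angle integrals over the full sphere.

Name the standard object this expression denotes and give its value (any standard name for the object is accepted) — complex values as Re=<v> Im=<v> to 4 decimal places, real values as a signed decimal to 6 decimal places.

Gaunt coefficient, -0.165283

This is a Gaunt coefficient — the integral of a triple product of spherical harmonics over the sphere.
m-sum 0 ✓  L=14 even ✓  2≤4≤10 ✓
Π(2lᵢ+1) = 9×13×9 = 1053
triangle coeff Δ(4,6,4) = 1/1261260
Σ_t [2,4]: t=2:+1/4608 t=3:−1/1296 t=4:+1/4608 = -7/20736
(3j)²=20/1287 [(4 6 4; 0 0 0)], sign=-1
Σ_t [0,1]: t=0:+1/34560 t=1:−1/8640 = -1/11520
(3j)²=3/143 [(4 6 4; 3 -2 -1)], sign=+1
⇒ 4πI² = 540/1573
I = (-1)√(540/1573/(4π)) = -0.16528277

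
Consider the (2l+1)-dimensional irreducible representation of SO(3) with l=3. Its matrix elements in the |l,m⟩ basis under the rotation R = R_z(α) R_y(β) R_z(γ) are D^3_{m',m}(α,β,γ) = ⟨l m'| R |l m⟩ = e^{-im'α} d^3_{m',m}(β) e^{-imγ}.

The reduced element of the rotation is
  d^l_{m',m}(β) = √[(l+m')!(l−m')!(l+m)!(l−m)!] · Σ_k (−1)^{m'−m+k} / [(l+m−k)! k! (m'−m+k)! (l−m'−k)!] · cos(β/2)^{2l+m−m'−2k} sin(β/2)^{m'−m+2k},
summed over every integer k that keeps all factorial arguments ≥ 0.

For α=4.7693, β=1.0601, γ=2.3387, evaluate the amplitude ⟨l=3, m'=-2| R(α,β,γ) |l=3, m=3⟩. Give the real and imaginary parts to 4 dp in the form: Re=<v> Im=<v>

First d^3_{-2,3}(β=1.0601), then the phase factors e^{-i(-2)α} and e^{-i(3)γ}:
With c≡cos(β/2)=0.862782 and s≡sin(β/2)=0.505576, N=[1·120·720·1]^{1/2}=293.938769
k∈{5} keeps every argument non-negative
  k=5: (−1)^0·293.9388/(120)·0.8628^1·0.5056^5 = +0.069809
d^3_{-2,3}(1.0601) = +0.069809
Attach z-rotation phases: D = e^{-i(-2)(4.7693)}·(+0.069809)·e^{-i(3)(2.3387)} = -0.056853+0.040510i

Re=-0.0569 Im=0.0405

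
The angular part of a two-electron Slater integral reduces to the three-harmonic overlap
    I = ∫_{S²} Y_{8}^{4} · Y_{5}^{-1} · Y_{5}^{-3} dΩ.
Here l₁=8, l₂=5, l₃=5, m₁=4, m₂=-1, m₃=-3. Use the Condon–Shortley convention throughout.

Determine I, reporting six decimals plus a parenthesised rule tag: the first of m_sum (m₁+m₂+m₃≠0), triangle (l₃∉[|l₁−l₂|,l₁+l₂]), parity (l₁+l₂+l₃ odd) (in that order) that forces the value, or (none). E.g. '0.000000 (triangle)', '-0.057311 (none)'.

Checks pass: Σm=0; 18 even; l₃=5∈[3,13].
(2·8+1)(2·5+1)(2·5+1) = 2057
Δ: 8! 8! 2! / 19! → 1/37413090
sum: t=3:−1/1036800 t=4:+1/331776 t=5:−1/1036800 = 1/921600
3j²(8 5 5; 0 0 0) = Δ·Π!·Σ² = 490/46189  (sign -1)
sum: t=2:+1/4147200 t=3:−1/3628800 t=4:+1/46448640 = -1/77414400
3j²(8 5 5; 4 -1 -3) = Δ·Π!·Σ² = 3/41990  (sign -1)
combine: 4πI² = 2057·490/46189·3/41990 = 1617/1037153
take √, sign +1: I = 0.01113855
No selection rule forces the value: the integral is nonzero (none).

0.011139 (none)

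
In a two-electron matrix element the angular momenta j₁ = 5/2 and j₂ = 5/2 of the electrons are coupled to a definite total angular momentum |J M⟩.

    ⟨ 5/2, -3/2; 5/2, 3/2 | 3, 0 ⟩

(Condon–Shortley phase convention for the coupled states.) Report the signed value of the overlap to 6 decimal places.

+0.521749

triangle: 2!×3!×3!/9! = 72/362880
(j±m)!: 1!×4!×4!×1!×3!×3! = 20736
prefactor² = (2J+1)×Δ×N² = 144/5
  k=1: −1/(1!×1!×3!×3!×0!×0!) = -1/36
  k=2: +1/(2!×0!×2!×2!×1!×1!) = 1/8
Σ = 7/72  ⇒  CG² = 144/5×(7/72)² = 49/180
CG = +√(49/180) = +0.521749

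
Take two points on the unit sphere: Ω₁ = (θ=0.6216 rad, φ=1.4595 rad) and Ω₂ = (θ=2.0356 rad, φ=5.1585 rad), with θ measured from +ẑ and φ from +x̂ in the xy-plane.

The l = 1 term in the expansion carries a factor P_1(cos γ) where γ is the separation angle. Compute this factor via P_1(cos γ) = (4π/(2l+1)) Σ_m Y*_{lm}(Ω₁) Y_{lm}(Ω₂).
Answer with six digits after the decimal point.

Expand P_1 via completeness: Σ_{m} conj(Y_{1,m}) at Ω₁ times Y_{1,m} at Ω₂ —
  m=-1: Y*=+0.022346+0.199949i  Y=+0.133252+0.278615i  product -0.052731+0.032870i
  m=+0: Y*=+0.397208-0.000000i  Y=-0.219015+0.000000i  product -0.086994+0.000000i
  m=+1: Y*=-0.022346+0.199949i  Y=-0.133252+0.278615i  product -0.052731-0.032870i
Total Σ_m = -0.192457+0.000000i. Multiply by 4.188790: -0.806161+0.000000i. P_1(cos γ) = -0.806161

-0.806161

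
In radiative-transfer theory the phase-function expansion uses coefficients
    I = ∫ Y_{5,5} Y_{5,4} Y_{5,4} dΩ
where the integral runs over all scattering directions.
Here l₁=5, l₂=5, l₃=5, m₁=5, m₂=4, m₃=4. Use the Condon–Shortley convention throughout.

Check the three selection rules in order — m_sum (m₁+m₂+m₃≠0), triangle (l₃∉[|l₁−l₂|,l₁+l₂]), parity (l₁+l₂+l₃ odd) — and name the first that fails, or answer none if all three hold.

m_sum

azimuthal sum: 5 + 4 + 4 = 13  ✗
0 ≤ 5 ≤ 10 (triangle on l)
L = 5 + 5 + 5 = 15 (odd)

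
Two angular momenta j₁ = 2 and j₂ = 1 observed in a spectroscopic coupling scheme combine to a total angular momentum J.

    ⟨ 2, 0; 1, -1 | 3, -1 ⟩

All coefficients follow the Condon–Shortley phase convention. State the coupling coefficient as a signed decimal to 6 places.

+0.632456

triangle: 0!×4!×2!/7! = 48/5040
(j±m)!: 2!×2!×0!×2!×2!×4! = 384
prefactor² = (2J+1)×Δ×N² = 128/5
  k=0: +1/(0!×0!×2!×0!×2!×2!) = 1/8
Σ = 1/8  ⇒  CG² = 128/5×(1/8)² = 2/5
CG = +√(2/5) = +0.632456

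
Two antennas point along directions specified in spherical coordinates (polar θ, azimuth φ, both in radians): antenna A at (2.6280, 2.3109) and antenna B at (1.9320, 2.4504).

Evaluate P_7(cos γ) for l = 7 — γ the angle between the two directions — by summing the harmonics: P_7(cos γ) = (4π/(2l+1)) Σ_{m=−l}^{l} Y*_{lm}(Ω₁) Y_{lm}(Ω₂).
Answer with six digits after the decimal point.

Summing Y*_{l m}(θ₁,φ₁)·Y_{l m}(θ₂,φ₂) over m ∈ [−7, 7]; prefactor 4π/(2·7+1) = 0.837758:
  term(m=-7) = 0.00061 - 0.00090j   from Y*(Ω₁)=-0.00308 - 0.00156j, Y(Ω₂)=-0.03938 + 0.31100j
  term(m=-6) = 0.00680 - 0.00754j   from Y*(Ω₁)=-0.00615 - 0.02208j, Y(Ω₂)=0.23734 + 0.37420j
  term(m=-5) = 0.01170 - 0.00980j   from Y*(Ω₁)=0.04936 - 0.07892j, Y(Ω₂)=0.15589 + 0.05069j
  term(m=-4) = -0.05927 + 0.03699j   from Y*(Ω₁)=0.25138 - 0.04605j, Y(Ω₂)=-0.25419 + 0.10059j
  term(m=-3) = -0.11522 + 0.05125j   from Y*(Ω₁)=0.36809 + 0.27954j, Y(Ω₂)=-0.13146 + 0.23906j
  term(m=-2) = 0.07400 - 0.02120j   from Y*(Ω₁)=0.04121 + 0.45367j, Y(Ω₂)=-0.03165 - 0.16600j
  term(m=-1) = -0.00152 + 0.00021j   from Y*(Ω₁)=0.00349 - 0.00382j, Y(Ω₂)=-0.22905 - 0.18950j
  term(m=+0) = 0.06114 + 0.00000j   from Y*(Ω₁)=0.44978 + 0.00000j, Y(Ω₂)=0.13593 + 0.00000j
  term(m=+1) = -0.00152 - 0.00021j   from Y*(Ω₁)=-0.00349 - 0.00382j, Y(Ω₂)=0.22905 - 0.18950j
  term(m=+2) = 0.07400 + 0.02120j   from Y*(Ω₁)=0.04121 - 0.45367j, Y(Ω₂)=-0.03165 + 0.16600j
  term(m=+3) = -0.11522 - 0.05125j   from Y*(Ω₁)=-0.36809 + 0.27954j, Y(Ω₂)=0.13146 + 0.23906j
  term(m=+4) = -0.05927 - 0.03699j   from Y*(Ω₁)=0.25138 + 0.04605j, Y(Ω₂)=-0.25419 - 0.10059j
  term(m=+5) = 0.01170 + 0.00980j   from Y*(Ω₁)=-0.04936 - 0.07892j, Y(Ω₂)=-0.15589 + 0.05069j
  term(m=+6) = 0.00680 + 0.00754j   from Y*(Ω₁)=-0.00615 + 0.02208j, Y(Ω₂)=0.23734 - 0.37420j
  term(m=+7) = 0.00061 + 0.00090j   from Y*(Ω₁)=0.00308 - 0.00156j, Y(Ω₂)=0.03938 + 0.31100j
Accumulated sum -0.10466 - 0.00000j; after 4π/(2l+1) scaling, -0.08768 - 0.00000j ⇒ P_7 = -0.087682

-0.087682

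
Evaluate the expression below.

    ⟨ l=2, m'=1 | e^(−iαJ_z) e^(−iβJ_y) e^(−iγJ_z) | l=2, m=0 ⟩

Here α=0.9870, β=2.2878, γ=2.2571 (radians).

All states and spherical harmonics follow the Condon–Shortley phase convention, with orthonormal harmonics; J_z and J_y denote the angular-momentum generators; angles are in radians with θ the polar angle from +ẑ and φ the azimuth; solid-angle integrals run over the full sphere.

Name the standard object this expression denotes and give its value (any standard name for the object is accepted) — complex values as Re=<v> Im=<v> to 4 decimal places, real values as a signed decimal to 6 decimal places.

This is a Wigner D-matrix element — the rotation-matrix element ⟨l m'| R(α,β,γ) |l m⟩ in the angular-momentum basis.
D^2_{1,0}(0.9870,2.2878,2.2571) = e^{-i·1·0.9870}·d^2_{1,0}(2.2878)·e^{-i·0·2.2571}. Compute d first:
c=cos(2.287800/2)=0.414048, s=sin(2.287800/2)=0.910255; N=√[6·1·2·2]=4.898979
Admissible k: 0..1 (factorial args all ≥0)
  k=0: (−1)^1·4.8990/(2)·0.4140^3·0.9103^1 = -0.158267
  k=1: (−1)^2·4.8990/(2)·0.4140^1·0.9103^3 = +0.764919
d^2_{1,0}(2.2878) = -0.158267 +0.764919 = +0.606652
Attach z-rotation phases: D = e^{-i(1)(0.9870)}·(+0.606652)·e^{-i(0)(2.2571)} = +0.334384-0.506176i

Wigner D-matrix element, Re=0.3344 Im=-0.5062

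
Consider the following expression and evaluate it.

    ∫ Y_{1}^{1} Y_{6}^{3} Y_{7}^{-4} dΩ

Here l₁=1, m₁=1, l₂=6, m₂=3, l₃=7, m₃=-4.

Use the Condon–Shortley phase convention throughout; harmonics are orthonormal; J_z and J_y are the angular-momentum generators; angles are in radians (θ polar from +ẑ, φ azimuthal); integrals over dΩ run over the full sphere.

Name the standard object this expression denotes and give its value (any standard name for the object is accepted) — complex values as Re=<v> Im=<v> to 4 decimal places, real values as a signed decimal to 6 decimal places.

Gaunt coefficient, +0.259489

This is a Gaunt coefficient — the integral of a triple product of spherical harmonics over the sphere.
Rules hold: Σm=0, L=14 even, 5≤7≤7.
N = 3·13·15 = 585
Δ = 0!·2!·12!/15! = 1/1365
Racah Σ t=0..0: t=0:+1/518400 = 1/518400
⇒ 3j(1 6 7; 0 0 0)² = 7/195, sgn -1
Racah Σ t=0..0: t=0:+1/4354560 = 1/4354560
⇒ 3j(1 6 7; 1 3 -4)² = 11/273, sgn -1
4πI² = N·(3j₀)²·(3jₘ)² = 11/13
I = +1·√(0.846154/4π) = 0.25948947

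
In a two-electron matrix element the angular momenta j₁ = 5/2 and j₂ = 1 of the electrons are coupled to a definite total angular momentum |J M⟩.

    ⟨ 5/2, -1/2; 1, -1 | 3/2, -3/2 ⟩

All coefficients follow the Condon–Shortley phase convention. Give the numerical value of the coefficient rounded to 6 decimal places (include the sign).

triangle: 2!*3!*0!/6! = 12/720
(j±m)!: 2!*3!*0!*2!*0!*3! = 144
prefactor² = (2J+1)*Δ*N² = 48/5
  k=0: +1/(0!*2!*3!*0!*0!*0!) = 1/12
Σ = 1/12  ⇒  CG² = 48/5*(1/12)² = 1/15
CG = +√(1/15) = +0.258199

+√(1/15) = +0.258199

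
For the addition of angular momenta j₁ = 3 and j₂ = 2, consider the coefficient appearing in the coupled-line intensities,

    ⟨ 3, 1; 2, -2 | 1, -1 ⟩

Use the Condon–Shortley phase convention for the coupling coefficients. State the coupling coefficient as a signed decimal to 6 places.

triangle: 4!*2!*0!/7! = 48/5040
(j±m)!: 4!*2!*0!*4!*0!*2! = 2304
prefactor² = (2J+1)*Δ*N² = 2304/35
  k=0: +1/(0!*4!*2!*0!*0!*0!) = 1/48
Σ = 1/48  ⇒  CG² = 2304/35*(1/48)² = 1/35
CG = +√(1/35) = +0.169031

+√(1/35) ≈ +0.169031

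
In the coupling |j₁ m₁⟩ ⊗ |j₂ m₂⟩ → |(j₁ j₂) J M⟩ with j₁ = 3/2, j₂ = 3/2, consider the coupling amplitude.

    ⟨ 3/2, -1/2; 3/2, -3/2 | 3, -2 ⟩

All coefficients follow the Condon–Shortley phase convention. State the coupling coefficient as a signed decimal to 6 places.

+√(1/2) ≈ +0.707107

j₁+j₂−J=0  J+j₁−j₂=3  J−j₁+j₂=3  j₁+j₂+J+1=7
(j₁±m₁, j₂±m₂, J±M) = (1,2,0,3,1,5)
P² = 72
sum k=0..0:
  [0] +1/12 = 1/12
S = 1/12
C² = P²·S² = 1/2 ; C = +0.707107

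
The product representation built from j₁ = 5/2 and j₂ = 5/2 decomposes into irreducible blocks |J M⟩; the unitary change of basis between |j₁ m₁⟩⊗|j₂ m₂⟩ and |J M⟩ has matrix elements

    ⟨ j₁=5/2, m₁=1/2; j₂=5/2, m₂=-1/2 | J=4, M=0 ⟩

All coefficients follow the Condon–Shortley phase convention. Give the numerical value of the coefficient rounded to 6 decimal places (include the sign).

+0.377964  (= +√(1/7))

triangle: 1!·4!·4!/10! = 576/3628800
(j±m)!: 3!·2!·2!·3!·4!·4! = 82944
prefactor² = (2J+1)·Δ·N² = 20736/175
  k=0: +1/(0!·1!·2!·2!·2!·2!) = 1/16
  k=1: −1/(1!·0!·1!·1!·3!·3!) = -1/36
Σ = 5/144  ⇒  CG² = 20736/175·(5/144)² = 1/7
CG = +√(1/7) = +0.377964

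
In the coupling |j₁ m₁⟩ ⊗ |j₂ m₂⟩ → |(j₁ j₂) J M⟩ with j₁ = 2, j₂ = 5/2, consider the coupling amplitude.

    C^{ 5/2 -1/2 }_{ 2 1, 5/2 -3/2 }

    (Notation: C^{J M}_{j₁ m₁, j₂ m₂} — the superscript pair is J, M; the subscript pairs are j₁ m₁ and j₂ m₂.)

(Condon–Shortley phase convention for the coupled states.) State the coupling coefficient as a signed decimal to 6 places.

+0.414039

j₁+j₂−J=2  J+j₁−j₂=2  J−j₁+j₂=3  j₁+j₂+J+1=8
(j₁±m₁, j₂±m₂, J±M) = (3,1,1,4,2,3)
P² = 216/35
sum k=0..1:
  [0] +1/4 = 1/4
  [1] −1/12 = -1/12
S = 1/6
C² = P²·S² = 6/35 ; C = +0.414039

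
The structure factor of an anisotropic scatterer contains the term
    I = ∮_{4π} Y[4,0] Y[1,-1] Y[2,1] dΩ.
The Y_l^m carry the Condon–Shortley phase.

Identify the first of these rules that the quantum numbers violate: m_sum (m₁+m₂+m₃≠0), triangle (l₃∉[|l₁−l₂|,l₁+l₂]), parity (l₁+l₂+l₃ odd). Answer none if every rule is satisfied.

triangle

m₁+m₂+m₃ = 0 − 1 + 1 = 0  ✓
triangle: need |l₁−l₂| ≤ l₃ ≤ l₁+l₂ = [3,5]; l₃=2 is outside  ✗
parity: l₁+l₂+l₃ = 7 is odd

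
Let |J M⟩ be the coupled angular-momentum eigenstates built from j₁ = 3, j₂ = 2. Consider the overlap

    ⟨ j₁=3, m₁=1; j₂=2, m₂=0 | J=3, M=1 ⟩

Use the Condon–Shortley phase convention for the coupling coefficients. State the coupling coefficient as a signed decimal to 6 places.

triangle: 2!×4!×2!/9! = 96/362880
(j±m)!: 4!×2!×2!×2!×4!×2! = 9216
prefactor² = (2J+1)×Δ×N² = 256/15
  k=0: +1/(0!×2!×2!×2!×2!×0!) = 1/16
  k=1: −1/(1!×1!×1!×1!×3!×1!) = -1/6
  k=2: +1/(2!×0!×0!×0!×4!×2!) = 1/96
Σ = -3/32  ⇒  CG² = 256/15×(-3/32)² = 3/20
CG = −√(3/20) = -0.387298

-0.387298  (= −√(3/20))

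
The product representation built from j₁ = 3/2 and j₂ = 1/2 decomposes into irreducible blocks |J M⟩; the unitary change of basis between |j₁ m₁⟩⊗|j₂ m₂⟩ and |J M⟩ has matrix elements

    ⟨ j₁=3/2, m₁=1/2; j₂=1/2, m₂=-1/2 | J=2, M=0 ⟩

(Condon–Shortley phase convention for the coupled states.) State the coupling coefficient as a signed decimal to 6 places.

√[5·0!3!1!/5! · 2!1!0!1!2!2!] = √(2)
  +(−1)^0/∏(0,0,1,0,2,1)! = 1/2  (running 1/2)
⟨..|..⟩ = √(2)·(1/2) = +0.707107

+0.707107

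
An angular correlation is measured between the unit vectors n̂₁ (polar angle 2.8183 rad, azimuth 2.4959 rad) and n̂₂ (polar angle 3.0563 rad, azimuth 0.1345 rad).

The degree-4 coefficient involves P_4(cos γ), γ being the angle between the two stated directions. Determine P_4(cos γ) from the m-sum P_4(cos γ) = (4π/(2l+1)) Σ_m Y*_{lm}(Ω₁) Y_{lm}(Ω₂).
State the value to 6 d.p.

0.372857

Term-by-term m-sum for l=4 (normalisation 4π/9 = 1.396263):
  m=-4: (-0.00382 - 0.00239j) × (0.00002 - 0.00001j) = -0.00000 - 0.00000j  (running Σ = -0.00000 - 0.00000j)
  m=-3: (-0.01363 - 0.03553j) × (-0.00071 + 0.00030j) = 0.00002 + 0.00002j  (running Σ = 0.00002 + 0.00002j)
  m=-2: (0.04929 - 0.17179j) × (0.01392 - 0.00384j) = 0.00003 - 0.00258j  (running Σ = 0.00005 - 0.00256j)
  m=-1: (0.37487 - 0.28244j) × (-0.15715 + 0.02127j) = -0.05290 + 0.05236j  (running Σ = -0.05286 + 0.04980j)
  m=0: (0.45693 + 0.00000j) × (0.81577 + 0.00000j) = 0.37275 + 0.00000j  (running Σ = 0.31990 + 0.04980j)
  m=1: (-0.37487 - 0.28244j) × (0.15715 + 0.02127j) = -0.05290 - 0.05236j  (running Σ = 0.26699 - 0.00256j)
  m=2: (0.04929 + 0.17179j) × (0.01392 + 0.00384j) = 0.00003 + 0.00258j  (running Σ = 0.26702 + 0.00002j)
  m=3: (0.01363 - 0.03553j) × (0.00071 + 0.00030j) = 0.00002 - 0.00002j  (running Σ = 0.26704 - 0.00000j)
  m=4: (-0.00382 + 0.00239j) × (0.00002 + 0.00001j) = -0.00000 + 0.00000j  (running Σ = 0.26704 + 0.00000j)
Total Σ_m = 0.26704 + 0.00000j. Multiply by 1.396263: 0.37286 + 0.00000j. P_4(cos γ) = 0.372857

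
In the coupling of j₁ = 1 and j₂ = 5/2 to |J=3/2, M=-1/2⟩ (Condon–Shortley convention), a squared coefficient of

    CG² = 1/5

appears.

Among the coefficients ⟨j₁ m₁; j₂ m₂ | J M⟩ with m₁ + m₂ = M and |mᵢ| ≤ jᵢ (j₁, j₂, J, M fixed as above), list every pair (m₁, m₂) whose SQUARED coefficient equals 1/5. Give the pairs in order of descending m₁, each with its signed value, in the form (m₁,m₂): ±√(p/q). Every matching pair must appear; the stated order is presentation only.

(-1,1/2): +√(1/5)

Admissible pairs with m₁+m₂ = M = -1/2: (-1,1/2), (0,-1/2), (1,-3/2)
  (m₁,m₂)=(1,-3/2): CG² = 2/5, CG = +√(2/5)
  (m₁,m₂)=(0,-1/2): CG² = 2/5, CG = −√(2/5)
  (m₁,m₂)=(-1,1/2): CG² = 1/5, CG = +√(1/5)   ← matches the target
Pairs with CG² = 1/5: (-1,1/2): +√(1/5)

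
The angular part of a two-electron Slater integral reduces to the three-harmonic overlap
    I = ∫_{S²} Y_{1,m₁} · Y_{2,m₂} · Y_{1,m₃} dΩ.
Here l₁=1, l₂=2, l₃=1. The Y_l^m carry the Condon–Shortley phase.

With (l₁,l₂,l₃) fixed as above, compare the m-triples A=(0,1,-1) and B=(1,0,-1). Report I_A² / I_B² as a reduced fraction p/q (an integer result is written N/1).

3/1

Same 1,2,1: normalisation and zero-m 3j drop out of the ratio.
A: Δ: 2! 0! 2! / 5! → 1/30; sum: t=1:−1/2 = -1/2; 3j²(1 2 1; 0 1 -1) = Δ·Π!·Σ² = 1/10  (sign -1)
B: Δ: 2! 0! 2! / 5! → 1/30; sum: t=0:+1/4 = 1/4; 3j²(1 2 1; 1 0 -1) = Δ·Π!·Σ² = 1/30  (sign +1)
I_A²/I_B² = (1/10)/(1/30) = 3/1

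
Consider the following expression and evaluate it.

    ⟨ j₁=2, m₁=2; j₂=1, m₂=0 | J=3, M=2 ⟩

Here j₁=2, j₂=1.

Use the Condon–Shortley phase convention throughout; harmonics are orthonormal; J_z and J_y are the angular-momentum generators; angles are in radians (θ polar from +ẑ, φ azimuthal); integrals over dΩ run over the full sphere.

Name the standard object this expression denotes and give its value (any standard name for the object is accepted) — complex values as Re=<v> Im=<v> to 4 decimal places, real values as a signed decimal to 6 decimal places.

Clebsch–Gordan coefficient, +√(1/3) ≈ +0.577350

This is a Clebsch–Gordan (vector-coupling) coefficient.
√[7·0!4!2!/7! · 4!0!1!1!5!1!] = √(192)
  +(−1)^0/∏(0,0,0,1,4,1)! = 1/24  (running 1/24)
⟨..|..⟩ = √(192)·(1/24) = +0.577350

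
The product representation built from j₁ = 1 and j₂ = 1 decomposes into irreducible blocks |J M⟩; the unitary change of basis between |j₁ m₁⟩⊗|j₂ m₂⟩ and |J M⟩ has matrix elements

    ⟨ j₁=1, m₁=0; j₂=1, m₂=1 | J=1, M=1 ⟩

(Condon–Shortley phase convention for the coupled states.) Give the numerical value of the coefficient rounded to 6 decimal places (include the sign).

-0.707107  (= −√(1/2))

j₁+j₂−J=1  J+j₁−j₂=1  J−j₁+j₂=1  j₁+j₂+J+1=4
(j₁±m₁, j₂±m₂, J±M) = (1,1,2,0,2,0)
P² = 1/2
sum k=1..1:
  [1] −1/1 = -1
S = -1
C² = P²·S² = 1/2 ; C = -0.707107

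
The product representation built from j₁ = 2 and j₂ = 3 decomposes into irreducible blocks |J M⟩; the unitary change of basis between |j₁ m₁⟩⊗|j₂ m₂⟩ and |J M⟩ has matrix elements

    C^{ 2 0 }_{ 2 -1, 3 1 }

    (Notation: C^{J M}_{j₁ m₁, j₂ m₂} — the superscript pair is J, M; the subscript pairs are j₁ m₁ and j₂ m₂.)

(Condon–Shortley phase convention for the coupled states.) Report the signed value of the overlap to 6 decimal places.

+0.377964

√[5·3!1!3!/8! · 1!3!4!2!2!2!] = √(36/7)
  +(−1)^2/∏(2,1,1,2,0,1)! = 1/4  (running 1/4)
  +(−1)^3/∏(3,0,0,1,1,2)! = -1/12  (running 1/6)
⟨..|..⟩ = √(36/7)·(1/6) = +0.377964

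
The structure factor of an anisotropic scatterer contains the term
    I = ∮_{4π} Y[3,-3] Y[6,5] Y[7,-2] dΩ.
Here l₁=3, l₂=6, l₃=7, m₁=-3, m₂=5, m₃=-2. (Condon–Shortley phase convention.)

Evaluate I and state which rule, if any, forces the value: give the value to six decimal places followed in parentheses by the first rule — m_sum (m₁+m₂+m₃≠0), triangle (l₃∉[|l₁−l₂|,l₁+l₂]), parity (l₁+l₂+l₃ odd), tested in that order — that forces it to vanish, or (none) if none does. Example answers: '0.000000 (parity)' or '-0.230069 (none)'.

-0.055070 (none)

Checks pass: Σm=0; 16 even; l₃=7∈[3,9].
(2·3+1)(2·6+1)(2·7+1) = 1365
Δ: 2! 4! 10! / 17! → 1/2042040
sum: t=0:+1/207360 t=1:−1/57600 t=2:+1/207360 = -1/129600
3j²(3 6 7; 0 0 0) = Δ·Π!·Σ² = 168/12155  (sign +1)
sum: t=2:+1/17418240 = 1/17418240
3j²(3 6 7; -3 5 -2) = Δ·Π!·Σ² = 25/12376  (sign -1)
combine: 4πI² = 1365·168/12155·25/12376 = 1575/41327
take √, sign -1: I = -0.05507042
No selection rule forces the value: the integral is nonzero (none).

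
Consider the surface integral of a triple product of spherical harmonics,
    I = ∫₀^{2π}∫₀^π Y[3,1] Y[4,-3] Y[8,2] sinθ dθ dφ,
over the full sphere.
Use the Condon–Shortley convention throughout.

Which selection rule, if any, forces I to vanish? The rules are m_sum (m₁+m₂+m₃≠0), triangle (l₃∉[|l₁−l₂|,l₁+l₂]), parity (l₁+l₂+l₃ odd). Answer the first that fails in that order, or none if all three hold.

Σmᵢ = 0  ✓
l₃∈[|l₁−l₂|,l₁+l₂]=[1,7] required, l₃=8 fails  ✗
Σlᵢ = 15 ⇒ odd

triangle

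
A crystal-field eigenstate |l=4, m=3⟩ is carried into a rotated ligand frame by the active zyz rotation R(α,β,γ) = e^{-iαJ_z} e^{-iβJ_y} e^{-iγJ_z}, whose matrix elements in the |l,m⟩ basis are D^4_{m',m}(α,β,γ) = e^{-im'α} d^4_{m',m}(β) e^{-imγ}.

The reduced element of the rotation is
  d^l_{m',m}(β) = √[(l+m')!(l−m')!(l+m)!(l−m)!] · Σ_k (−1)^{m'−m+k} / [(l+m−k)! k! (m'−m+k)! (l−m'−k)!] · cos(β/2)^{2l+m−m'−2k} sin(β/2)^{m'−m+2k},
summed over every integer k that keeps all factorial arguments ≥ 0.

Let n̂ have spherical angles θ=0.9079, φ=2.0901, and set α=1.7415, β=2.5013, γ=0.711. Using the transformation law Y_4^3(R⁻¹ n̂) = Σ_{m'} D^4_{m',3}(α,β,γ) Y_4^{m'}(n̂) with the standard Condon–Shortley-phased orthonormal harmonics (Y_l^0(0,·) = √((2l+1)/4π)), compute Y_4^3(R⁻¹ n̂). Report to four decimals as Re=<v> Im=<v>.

Need the full column D^4_{m',3} for m'=−4..4 at α=1.7415, β=2.5013, γ=0.7110.
cos(β/2)=0.314705, sin(β/2)=0.949189
d^4_{-4,3}: single k=7 term ⇒ +0.617902;  D = +0.074345-0.613413i
d^4_{-3,3}: k∈[6..7] ⇒ +0.507018 -0.658905 = -0.151887;  D = +0.151696-0.007605i
d^4_{-2,3}: k∈[5..6] ⇒ +0.269564 -0.817407 = -0.547843;  D = -0.119981-0.534543i
d^4_{-1,3}: k∈[4..5] ⇒ +0.105329 -0.574905 = -0.469576;  D = -0.434047+0.179179i
d^4_{0,3}: k∈[3..4] ⇒ +0.031235 -0.284146 = -0.252911;  D = +0.134814+0.213983i
d^4_{1,3}: k∈[2..3] ⇒ +0.006947 -0.105329 = -0.098382;  D = +0.073121-0.065821i
d^4_{2,3}: k∈[1..2] ⇒ +0.001086 -0.029632 = -0.028546;  D = -0.022425-0.017664i
d^4_{3,3}: k∈[0..1] ⇒ +0.000096 -0.006127 = -0.006031;  D = -0.002873+0.005302i
d^4_{4,3}: single k=0 term ⇒ -0.000821;  D = +0.000778+0.000263i
Y_4^{m'}(θ=0.9079,φ=2.0901) and Σ D·Y over m':
  (+0.0743-0.6134i)·(-0.0829-0.1494i)  (+0.1517-0.0076i)·(+0.3772+0.0049i)  (-0.1200-0.5345i)·(-0.1741+0.2957i)  (-0.4340+0.1792i)·(+0.0397+0.0695i)  (+0.1348+0.2140i)·(-0.3535+0.0000i)  (+0.0731-0.0658i)·(-0.0397+0.0695i)  (-0.0224-0.0177i)·(-0.1741-0.2957i)  (-0.0029+0.0053i)·(-0.3772+0.0049i)  (+0.0008+0.0003i)·(-0.0829+0.1494i)
Y_4^3(R⁻¹ n̂) = +0.062355+0.011972i

Re=0.0624 Im=0.0120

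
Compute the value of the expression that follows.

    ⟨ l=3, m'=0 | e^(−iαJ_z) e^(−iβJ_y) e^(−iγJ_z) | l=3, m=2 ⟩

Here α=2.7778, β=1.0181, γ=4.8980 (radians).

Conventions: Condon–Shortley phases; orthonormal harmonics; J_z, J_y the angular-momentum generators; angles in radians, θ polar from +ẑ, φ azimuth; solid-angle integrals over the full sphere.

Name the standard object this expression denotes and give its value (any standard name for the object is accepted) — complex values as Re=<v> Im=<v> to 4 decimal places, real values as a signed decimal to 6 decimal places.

This is a Wigner D-matrix element — the rotation-matrix element ⟨l m'| R(α,β,γ) |l m⟩ in the angular-momentum basis.
D^3_{0,2}(2.7778,1.0181,4.8980) = e^{-i·0·2.7778}·d^3_{0,2}(1.0181)·e^{-i·2·4.8980}. Compute d first:
With c≡cos(β/2)=0.873208 and s≡sin(β/2)=0.487348, N=[6·6·120·1]^{1/2}=65.726707
The bounds max(0,m−m')=2 and min(l+m,l−m')=3 give 2 terms
  k=2: (−1)^0·65.7267/(12)·0.8732^4·0.4873^2 = +0.756327
  k=3: (−1)^1·65.7267/(12)·0.8732^2·0.4873^4 = -0.235588
d^3_{0,2}(1.0181) = +0.756327 -0.235588 = +0.520739
Phases: e^{-i·(0)·2.7778}=+1.000000+0.000000i, e^{-i·(2)·4.8980}=-0.931885+0.362755i ⇒ D=-0.485269+0.188900i

Wigner D-matrix element, Re=-0.4853 Im=0.1889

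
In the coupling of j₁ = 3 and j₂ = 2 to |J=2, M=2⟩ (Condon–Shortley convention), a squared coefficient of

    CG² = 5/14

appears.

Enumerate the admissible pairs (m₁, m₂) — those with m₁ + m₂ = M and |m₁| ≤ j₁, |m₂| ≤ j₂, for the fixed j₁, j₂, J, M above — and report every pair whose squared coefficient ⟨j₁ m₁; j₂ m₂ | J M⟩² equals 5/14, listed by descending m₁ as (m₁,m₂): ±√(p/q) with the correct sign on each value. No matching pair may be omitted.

Admissible pairs with m₁+m₂ = M = 2: (0,2), (1,1), (2,0), (3,-1)
  (m₁,m₂)=(3,-1): CG² = 5/14, CG = +√(5/14)   ← matches the target
  (m₁,m₂)=(2,0): CG² = 5/14, CG = −√(5/14)   ← matches the target
  (m₁,m₂)=(1,1): CG² = 3/14, CG = +√(3/14)
  (m₁,m₂)=(0,2): CG² = 1/14, CG = −√(1/14)
Pairs with CG² = 5/14: (3,-1): +√(5/14); (2,0): −√(5/14)

(3,-1): +√(5/14); (2,0): −√(5/14)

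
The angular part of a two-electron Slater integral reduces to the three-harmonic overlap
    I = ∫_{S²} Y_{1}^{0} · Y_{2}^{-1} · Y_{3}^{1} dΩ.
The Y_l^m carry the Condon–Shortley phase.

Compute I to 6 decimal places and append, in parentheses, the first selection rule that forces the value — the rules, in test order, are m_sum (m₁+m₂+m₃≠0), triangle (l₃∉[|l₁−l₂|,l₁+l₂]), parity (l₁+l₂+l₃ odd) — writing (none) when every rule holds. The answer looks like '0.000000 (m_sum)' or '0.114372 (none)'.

m-sum 0 ✓  L=6 even ✓  1≤3≤3 ✓
Π(2lᵢ+1) = 3×5×7 = 105
triangle coeff Δ(1,2,3) = 1/105
Σ_t [0,0]: t=0:+1/4 = 1/4
(3j)²=3/35 [(1 2 3; 0 0 0)], sign=-1
Σ_t [0,0]: t=0:+1/6 = 1/6
(3j)²=8/105 [(1 2 3; 0 -1 1)], sign=+1
⇒ 4πI² = 24/35
I = (-1)√(24/35/(4π)) = -0.23359668
No selection rule forces the value: the integral is nonzero (none).

-0.233597 (none)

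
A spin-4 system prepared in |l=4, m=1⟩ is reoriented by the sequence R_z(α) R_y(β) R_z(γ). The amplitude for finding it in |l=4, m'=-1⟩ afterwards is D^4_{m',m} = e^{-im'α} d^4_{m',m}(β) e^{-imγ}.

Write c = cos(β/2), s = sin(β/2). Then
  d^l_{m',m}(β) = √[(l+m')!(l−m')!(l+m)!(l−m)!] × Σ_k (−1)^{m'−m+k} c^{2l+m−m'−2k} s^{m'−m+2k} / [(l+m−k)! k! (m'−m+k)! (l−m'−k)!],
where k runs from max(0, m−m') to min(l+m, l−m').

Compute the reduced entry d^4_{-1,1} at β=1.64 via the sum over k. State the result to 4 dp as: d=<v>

d=-0.3333

d^4_{-1,1}(β=1.6400) via the finite sum:
With c≡cos(β/2)=0.682221 and s≡sin(β/2)=0.731146, N=[6·120·120·6]^{1/2}=720.000000
The bounds max(0,m−m')=2 and min(l+m,l−m')=5 give 4 terms
  k=2: (−1)^0·720.0000/(72)·0.6822^6·0.7311^2 = +0.538963
  k=3: (−1)^1·720.0000/(24)·0.6822^4·0.7311^4 = -1.857112
  k=4: (−1)^2·720.0000/(48)·0.6822^2·0.7311^6 = +1.066512
  k=5: (−1)^3·720.0000/(720)·0.6822^0·0.7311^8 = -0.081664
d^4_{-1,1}(1.6400) = +0.538963 -1.857112 +1.066512 -0.081664 = -0.333301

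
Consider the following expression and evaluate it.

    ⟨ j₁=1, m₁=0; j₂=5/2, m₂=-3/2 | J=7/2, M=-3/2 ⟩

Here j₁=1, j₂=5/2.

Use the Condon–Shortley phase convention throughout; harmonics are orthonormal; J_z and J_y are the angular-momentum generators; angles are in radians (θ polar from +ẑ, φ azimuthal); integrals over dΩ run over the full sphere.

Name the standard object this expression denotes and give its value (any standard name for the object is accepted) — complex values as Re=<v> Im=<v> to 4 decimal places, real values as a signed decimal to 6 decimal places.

Clebsch–Gordan coefficient, +√(10/21) ≈ +0.690066

This is a Clebsch–Gordan (vector-coupling) coefficient.
√[8·0!2!5!/8! · 1!1!1!4!2!5!] = √(1920/7)
  +(−1)^0/∏(0,0,1,1,1,4)! = 1/24  (running 1/24)
⟨..|..⟩ = √(1920/7)·(1/24) = +0.690066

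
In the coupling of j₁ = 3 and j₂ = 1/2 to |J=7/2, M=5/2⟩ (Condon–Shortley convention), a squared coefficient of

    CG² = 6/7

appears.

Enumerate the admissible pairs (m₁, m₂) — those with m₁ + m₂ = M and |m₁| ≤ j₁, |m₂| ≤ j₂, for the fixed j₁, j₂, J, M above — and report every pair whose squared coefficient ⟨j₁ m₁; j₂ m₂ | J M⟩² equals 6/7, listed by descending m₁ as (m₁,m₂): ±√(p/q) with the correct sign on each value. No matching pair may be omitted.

(2,1/2): +√(6/7)

Admissible pairs with m₁+m₂ = M = 5/2: (2,1/2), (3,-1/2)
  (m₁,m₂)=(3,-1/2): CG² = 1/7, CG = +√(1/7)
  (m₁,m₂)=(2,1/2): CG² = 6/7, CG = +√(6/7)   ← matches the target
Pairs with CG² = 6/7: (2,1/2): +√(6/7)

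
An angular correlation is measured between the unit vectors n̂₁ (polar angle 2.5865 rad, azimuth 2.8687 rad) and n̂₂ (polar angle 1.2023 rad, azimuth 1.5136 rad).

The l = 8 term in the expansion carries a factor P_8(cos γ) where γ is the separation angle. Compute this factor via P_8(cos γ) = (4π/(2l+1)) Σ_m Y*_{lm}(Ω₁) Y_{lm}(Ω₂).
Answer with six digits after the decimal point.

-0.041712

Expand P_8 via completeness: Σ_{m} conj(Y_{8,m}) at Ω₁ times Y_{8,m} at Ω₂ —
  m=-8: (-0.00176 - 0.00251j) × (0.26521 + 0.13060j) = -0.00014 - 0.00090j  (running Σ = -0.00014 - 0.00090j)
  m=-7: (-0.00659 - 0.01866j) × (-0.17797 + 0.42049j) = 0.00902 + 0.00055j  (running Σ = 0.00888 - 0.00035j)
  m=-6: (-0.00528 - 0.07914j) × (-0.22107 - 0.07899j) = -0.00509 + 0.01791j  (running Σ = 0.00379 + 0.01757j)
  m=-5: (0.04509 - 0.21543j) × (-0.06151 + 0.20919j) = 0.04229 + 0.02268j  (running Σ = 0.04609 + 0.04025j)
  m=-4: (0.19408 - 0.37350j) × (-0.31920 - 0.07433j) = -0.08971 + 0.10480j  (running Σ = -0.04363 + 0.14505j)
  m=-3: (0.33893 - 0.36228j) × (-0.01234 + 0.07123j) = 0.02162 + 0.02861j  (running Σ = -0.02201 + 0.17366j)
  m=-2: (0.16198 - 0.09837j) × (-0.33093 - 0.03802j) = -0.05734 + 0.02640j  (running Σ = -0.07935 + 0.20006j)
  m=-1: (-0.32320 + 0.09046j) × (-0.00050 + 0.00869j) = -0.00062 - 0.00285j  (running Σ = -0.07997 + 0.19720j)
  m=0: (-0.31442 + 0.00000j) × (-0.32924 + 0.00000j) = 0.10352 + 0.00000j  (running Σ = 0.02355 + 0.19720j)
  m=1: (0.32320 + 0.09046j) × (0.00050 + 0.00869j) = -0.00062 + 0.00285j  (running Σ = 0.02292 + 0.20006j)
  m=2: (0.16198 + 0.09837j) × (-0.33093 + 0.03802j) = -0.05734 - 0.02640j  (running Σ = -0.03442 + 0.17366j)
  m=3: (-0.33893 - 0.36228j) × (0.01234 + 0.07123j) = 0.02162 - 0.02861j  (running Σ = -0.01280 + 0.14505j)
  m=4: (0.19408 + 0.37350j) × (-0.31920 + 0.07433j) = -0.08971 - 0.10480j  (running Σ = -0.10251 + 0.04025j)
  m=5: (-0.04509 - 0.21543j) × (0.06151 + 0.20919j) = 0.04229 - 0.02268j  (running Σ = -0.06022 + 0.01757j)
  m=6: (-0.00528 + 0.07914j) × (-0.22107 + 0.07899j) = -0.00509 - 0.01791j  (running Σ = -0.06531 - 0.00035j)
  m=7: (0.00659 - 0.01866j) × (0.17797 + 0.42049j) = 0.00902 - 0.00055j  (running Σ = -0.05629 - 0.00090j)
  m=8: (-0.00176 + 0.00251j) × (0.26521 - 0.13060j) = -0.00014 + 0.00090j  (running Σ = -0.05643 - 0.00000j)
Σ over m = -0.05643 - 0.00000j; ×(4π/17) → -0.04171 - 0.00000j. Real part: -0.041712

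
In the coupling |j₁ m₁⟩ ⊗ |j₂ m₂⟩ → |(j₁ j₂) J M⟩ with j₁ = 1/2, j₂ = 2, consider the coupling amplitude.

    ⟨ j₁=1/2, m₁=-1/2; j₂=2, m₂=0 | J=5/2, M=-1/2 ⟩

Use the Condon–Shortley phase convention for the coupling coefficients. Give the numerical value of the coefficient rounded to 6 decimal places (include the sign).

triangle: 0!*1!*4!/6! = 24/720
(j±m)!: 0!*1!*2!*2!*2!*3! = 48
prefactor² = (2J+1)*Δ*N² = 48/5
  k=0: +1/(0!*0!*1!*2!*0!*2!) = 1/4
Σ = 1/4  ⇒  CG² = 48/5*(1/4)² = 3/5
CG = +√(3/5) = +0.774597

+0.774597  (= +√(3/5))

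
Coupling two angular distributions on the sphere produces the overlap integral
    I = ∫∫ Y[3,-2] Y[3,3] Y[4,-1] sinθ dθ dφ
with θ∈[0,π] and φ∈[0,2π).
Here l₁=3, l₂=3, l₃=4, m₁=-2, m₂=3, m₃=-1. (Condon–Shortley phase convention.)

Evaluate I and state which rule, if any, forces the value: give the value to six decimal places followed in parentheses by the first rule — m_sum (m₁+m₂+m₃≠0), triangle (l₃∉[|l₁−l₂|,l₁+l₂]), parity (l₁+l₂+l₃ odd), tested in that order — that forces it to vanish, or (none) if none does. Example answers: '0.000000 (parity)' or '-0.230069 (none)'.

0.140463 (none)

Rules hold: Σm=0, L=10 even, 0≤4≤6.
N = 7·7·9 = 441
Δ = 2!·4!·4!/11! = 1/34650
Racah Σ t=0..2: t=0:+1/72 t=1:−1/16 t=2:+1/72 = -5/144
⇒ 3j(3 3 4; 0 0 0)² = 2/77, sgn -1
Racah Σ t=2..2: t=2:+1/288 = 1/288
⇒ 3j(3 3 4; -2 3 -1)² = 5/231, sgn -1
4πI² = N·(3j₀)²·(3jₘ)² = 30/121
I = +1·√(0.247934/4π) = 0.14046335
No selection rule forces the value: the integral is nonzero (none).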